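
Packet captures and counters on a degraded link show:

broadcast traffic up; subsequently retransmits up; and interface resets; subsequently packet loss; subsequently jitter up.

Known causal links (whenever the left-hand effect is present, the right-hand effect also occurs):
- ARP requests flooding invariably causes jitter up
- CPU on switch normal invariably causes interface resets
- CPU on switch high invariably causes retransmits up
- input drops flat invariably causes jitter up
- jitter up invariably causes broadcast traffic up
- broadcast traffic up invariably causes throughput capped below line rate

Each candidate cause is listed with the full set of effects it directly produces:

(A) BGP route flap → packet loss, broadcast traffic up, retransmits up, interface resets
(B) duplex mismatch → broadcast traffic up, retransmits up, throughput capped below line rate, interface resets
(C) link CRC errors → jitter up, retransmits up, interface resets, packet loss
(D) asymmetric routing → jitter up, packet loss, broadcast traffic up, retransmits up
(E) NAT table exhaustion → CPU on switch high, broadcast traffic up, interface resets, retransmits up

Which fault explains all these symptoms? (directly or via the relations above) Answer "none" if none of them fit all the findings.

C

For each candidate, compare predicted effects to what was observed:
(A) BGP route flap — broadcast traffic up match; retransmits up match; interface resets match; packet loss match; jitter up miss
(B) duplex mismatch — does not account for packet loss, jitter up
(C) link CRC errors — broadcast traffic up match (by jitter up → broadcast traffic up); retransmits up match; interface resets match; packet loss match; jitter up match
(D) asymmetric routing — broadcast traffic up match; retransmits up match; interface resets miss; packet loss match; jitter up match
(E) NAT table exhaustion — broadcast traffic up match; retransmits up match; interface resets match; packet loss miss; jitter up miss
(C) is the only candidate with no mismatches.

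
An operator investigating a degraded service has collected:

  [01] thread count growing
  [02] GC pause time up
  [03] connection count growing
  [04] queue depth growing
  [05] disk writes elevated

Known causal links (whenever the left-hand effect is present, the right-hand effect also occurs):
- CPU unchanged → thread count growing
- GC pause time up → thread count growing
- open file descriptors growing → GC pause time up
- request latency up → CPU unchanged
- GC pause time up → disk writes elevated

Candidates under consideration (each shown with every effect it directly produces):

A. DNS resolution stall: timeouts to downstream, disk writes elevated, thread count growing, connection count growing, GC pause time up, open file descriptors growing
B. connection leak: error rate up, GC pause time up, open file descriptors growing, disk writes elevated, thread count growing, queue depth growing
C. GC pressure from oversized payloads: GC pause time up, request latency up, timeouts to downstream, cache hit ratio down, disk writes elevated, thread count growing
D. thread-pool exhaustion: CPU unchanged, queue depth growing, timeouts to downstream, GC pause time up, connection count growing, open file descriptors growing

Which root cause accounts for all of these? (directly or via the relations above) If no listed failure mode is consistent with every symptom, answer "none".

For each candidate, compare predicted effects to what was observed:
(A) DNS resolution stall — thread count growing match; GC pause time up match; connection count growing match; queue depth growing miss; disk writes elevated match
(B) connection leak — does not account for connection count growing
(C) GC pressure from oversized payloads — does not account for connection count growing, queue depth growing
(D) thread-pool exhaustion — thread count growing match (by GC pause time up → thread count growing); GC pause time up match; connection count growing match; queue depth growing match; disk writes elevated match (by GC pause time up → disk writes elevated)
(D) is the only candidate with no mismatches.

D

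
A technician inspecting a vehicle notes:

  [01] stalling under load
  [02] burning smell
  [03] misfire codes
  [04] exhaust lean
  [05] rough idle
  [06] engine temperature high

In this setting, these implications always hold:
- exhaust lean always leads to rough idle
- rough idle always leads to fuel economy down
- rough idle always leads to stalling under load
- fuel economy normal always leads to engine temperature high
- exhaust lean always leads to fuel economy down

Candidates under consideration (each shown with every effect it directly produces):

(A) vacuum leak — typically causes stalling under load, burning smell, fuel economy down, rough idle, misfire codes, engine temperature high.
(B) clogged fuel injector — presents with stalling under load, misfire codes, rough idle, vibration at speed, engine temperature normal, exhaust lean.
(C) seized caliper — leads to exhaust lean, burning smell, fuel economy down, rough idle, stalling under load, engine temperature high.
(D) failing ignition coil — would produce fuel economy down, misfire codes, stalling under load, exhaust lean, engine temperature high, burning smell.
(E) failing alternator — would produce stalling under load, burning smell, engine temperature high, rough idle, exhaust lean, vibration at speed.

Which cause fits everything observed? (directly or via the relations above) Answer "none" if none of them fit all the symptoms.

Checking each candidate against the observations:
(A) vacuum leak — does not account for exhaust lean
(B) clogged fuel injector — fails on burning smell, engine temperature high (predicts engine temperature normal, not engine temperature high)
(C) seized caliper — does not account for misfire codes
(D) failing ignition coil — accounts for every observation (rough idle through exhaust lean → rough idle)
(E) failing alternator — stalling under load match; burning smell match; misfire codes miss; exhaust lean match; rough idle match; engine temperature high match
Only (D) is consistent with every observation.

D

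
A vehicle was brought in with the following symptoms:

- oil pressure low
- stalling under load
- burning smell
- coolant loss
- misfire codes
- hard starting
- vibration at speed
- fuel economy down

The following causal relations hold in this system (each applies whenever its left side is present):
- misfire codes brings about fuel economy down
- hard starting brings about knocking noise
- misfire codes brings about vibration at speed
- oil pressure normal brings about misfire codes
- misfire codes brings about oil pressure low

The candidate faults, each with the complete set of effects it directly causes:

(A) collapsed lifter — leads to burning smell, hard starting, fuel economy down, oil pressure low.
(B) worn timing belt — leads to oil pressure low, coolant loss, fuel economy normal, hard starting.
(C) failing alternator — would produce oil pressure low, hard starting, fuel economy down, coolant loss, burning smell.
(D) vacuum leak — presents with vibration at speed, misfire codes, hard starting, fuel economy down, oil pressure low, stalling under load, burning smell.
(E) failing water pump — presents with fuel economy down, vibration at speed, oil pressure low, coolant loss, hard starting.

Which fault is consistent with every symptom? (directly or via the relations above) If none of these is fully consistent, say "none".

none

For each candidate, compare predicted effects to what was observed:
(A) collapsed lifter — does not account for stalling under load, coolant loss, misfire codes, vibration at speed
(B) worn timing belt — fails on stalling under load, burning smell, misfire codes, vibration at speed, fuel economy down (predicts fuel economy normal, not fuel economy down)
(C) failing alternator — oil pressure low +; stalling under load -; burning smell +; coolant loss +; misfire codes -; hard starting +; vibration at speed -; fuel economy down +
(D) vacuum leak — oil pressure low +; stalling under load +; burning smell +; coolant loss -; misfire codes +; hard starting +; vibration at speed +; fuel economy down +
(E) failing water pump — does not account for stalling under load, burning smell, misfire codes
Every candidate fails on at least one observation.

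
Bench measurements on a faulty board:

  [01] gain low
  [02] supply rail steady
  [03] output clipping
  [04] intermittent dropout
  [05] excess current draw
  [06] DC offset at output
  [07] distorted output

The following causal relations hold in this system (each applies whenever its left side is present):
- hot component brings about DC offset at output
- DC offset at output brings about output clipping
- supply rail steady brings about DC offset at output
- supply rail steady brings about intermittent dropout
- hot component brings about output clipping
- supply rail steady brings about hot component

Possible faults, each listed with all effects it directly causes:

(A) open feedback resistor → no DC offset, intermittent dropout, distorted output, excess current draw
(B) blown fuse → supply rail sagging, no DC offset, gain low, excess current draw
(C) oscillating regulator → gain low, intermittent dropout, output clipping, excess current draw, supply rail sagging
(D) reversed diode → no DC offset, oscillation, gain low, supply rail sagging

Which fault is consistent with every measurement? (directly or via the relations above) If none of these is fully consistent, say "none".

Per-candidate check:
(A) open feedback resistor — fails on gain low, supply rail steady, output clipping, DC offset at output (predicts no DC offset, not DC offset at output)
(B) blown fuse — gain low yes; supply rail steady NO; output clipping NO; intermittent dropout NO; excess current draw yes; DC offset at output NO; distorted output NO
(C) oscillating regulator — fails on supply rail steady, DC offset at output, distorted output (predicts supply rail sagging, not supply rail steady)
(D) reversed diode — fails on supply rail steady, output clipping, intermittent dropout, excess current draw, DC offset at output, distorted output (predicts supply rail sagging, not supply rail steady; predicts no DC offset, not DC offset at output)
Every candidate fails on at least one observation.

none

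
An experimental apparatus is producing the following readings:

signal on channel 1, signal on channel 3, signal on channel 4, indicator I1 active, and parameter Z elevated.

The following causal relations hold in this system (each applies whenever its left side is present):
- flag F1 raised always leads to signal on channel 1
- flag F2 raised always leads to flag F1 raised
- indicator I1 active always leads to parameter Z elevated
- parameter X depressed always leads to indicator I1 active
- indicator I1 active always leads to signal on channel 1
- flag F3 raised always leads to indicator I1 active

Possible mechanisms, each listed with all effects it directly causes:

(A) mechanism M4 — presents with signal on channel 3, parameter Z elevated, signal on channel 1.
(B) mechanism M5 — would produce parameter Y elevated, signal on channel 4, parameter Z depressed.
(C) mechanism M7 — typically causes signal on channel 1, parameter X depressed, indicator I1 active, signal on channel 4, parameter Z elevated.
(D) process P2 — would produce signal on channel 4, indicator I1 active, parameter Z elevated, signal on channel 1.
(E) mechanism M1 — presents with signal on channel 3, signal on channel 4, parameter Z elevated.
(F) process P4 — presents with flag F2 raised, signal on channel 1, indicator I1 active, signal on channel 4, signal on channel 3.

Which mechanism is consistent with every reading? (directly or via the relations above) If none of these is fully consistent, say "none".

F

Testing each hypothesis:
(A) mechanism M4 — does not account for signal on channel 4, indicator I1 active
(B) mechanism M5 — signal on channel 1 NO; signal on channel 3 NO; signal on channel 4 yes; indicator I1 active NO; parameter Z elevated NO
(C) mechanism M7 — does not account for signal on channel 3
(D) process P2 — does not account for signal on channel 3
(E) mechanism M1 — does not account for signal on channel 1, indicator I1 active
(F) process P4 — signal on channel 1 yes; signal on channel 3 yes; signal on channel 4 yes; indicator I1 active yes; parameter Z elevated yes (by indicator I1 active → parameter Z elevated)
(F) is the only candidate with no mismatches.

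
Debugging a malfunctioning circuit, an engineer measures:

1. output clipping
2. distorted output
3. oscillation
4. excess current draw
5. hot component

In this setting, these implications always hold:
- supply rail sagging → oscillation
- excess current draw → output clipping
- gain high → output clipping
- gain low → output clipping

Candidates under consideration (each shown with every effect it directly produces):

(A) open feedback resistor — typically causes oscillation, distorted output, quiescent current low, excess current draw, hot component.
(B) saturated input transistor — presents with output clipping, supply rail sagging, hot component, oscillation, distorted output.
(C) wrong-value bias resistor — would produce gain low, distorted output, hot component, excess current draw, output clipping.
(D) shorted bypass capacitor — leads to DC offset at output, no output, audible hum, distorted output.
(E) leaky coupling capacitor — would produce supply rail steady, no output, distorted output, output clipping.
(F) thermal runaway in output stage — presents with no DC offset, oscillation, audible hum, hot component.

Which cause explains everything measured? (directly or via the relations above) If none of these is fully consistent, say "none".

Checking each candidate against the observations:
(A) open feedback resistor — output clipping yes (through excess current draw → output clipping); distorted output yes; oscillation yes; excess current draw yes; hot component yes
(B) saturated input transistor — output clipping yes; distorted output yes; oscillation yes; excess current draw NO; hot component yes
(C) wrong-value bias resistor — output clipping yes; distorted output yes; oscillation NO; excess current draw yes; hot component yes
(D) shorted bypass capacitor — does not account for output clipping, oscillation, excess current draw, hot component
(E) leaky coupling capacitor — does not account for oscillation, excess current draw, hot component
(F) thermal runaway in output stage — does not account for output clipping, distorted output, excess current draw
Only (A) is consistent with every observation.

A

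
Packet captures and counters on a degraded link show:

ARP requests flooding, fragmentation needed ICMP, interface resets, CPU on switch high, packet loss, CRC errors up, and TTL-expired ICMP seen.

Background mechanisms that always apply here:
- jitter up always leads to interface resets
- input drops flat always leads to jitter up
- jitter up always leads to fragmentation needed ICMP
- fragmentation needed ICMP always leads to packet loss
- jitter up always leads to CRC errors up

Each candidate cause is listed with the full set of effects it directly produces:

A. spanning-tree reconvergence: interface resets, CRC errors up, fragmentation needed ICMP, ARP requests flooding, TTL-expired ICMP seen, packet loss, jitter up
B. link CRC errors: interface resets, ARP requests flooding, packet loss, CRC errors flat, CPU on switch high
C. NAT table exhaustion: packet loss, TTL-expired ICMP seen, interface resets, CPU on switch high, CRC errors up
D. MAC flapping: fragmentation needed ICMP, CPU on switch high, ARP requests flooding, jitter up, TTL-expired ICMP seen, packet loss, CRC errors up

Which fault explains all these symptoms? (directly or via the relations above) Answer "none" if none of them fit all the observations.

D

For each candidate, compare predicted effects to what was observed:
(A) spanning-tree reconvergence — does not account for CPU on switch high
(B) link CRC errors — ARP requests flooding +; fragmentation needed ICMP -; interface resets +; CPU on switch high +; packet loss +; CRC errors up -; TTL-expired ICMP seen -
(C) NAT table exhaustion — ARP requests flooding -; fragmentation needed ICMP -; interface resets +; CPU on switch high +; packet loss +; CRC errors up +; TTL-expired ICMP seen +
(D) MAC flapping — ARP requests flooding +; fragmentation needed ICMP +; interface resets + (through jitter up → interface resets); CPU on switch high +; packet loss +; CRC errors up +; TTL-expired ICMP seen +
Only (D) is consistent with every observation.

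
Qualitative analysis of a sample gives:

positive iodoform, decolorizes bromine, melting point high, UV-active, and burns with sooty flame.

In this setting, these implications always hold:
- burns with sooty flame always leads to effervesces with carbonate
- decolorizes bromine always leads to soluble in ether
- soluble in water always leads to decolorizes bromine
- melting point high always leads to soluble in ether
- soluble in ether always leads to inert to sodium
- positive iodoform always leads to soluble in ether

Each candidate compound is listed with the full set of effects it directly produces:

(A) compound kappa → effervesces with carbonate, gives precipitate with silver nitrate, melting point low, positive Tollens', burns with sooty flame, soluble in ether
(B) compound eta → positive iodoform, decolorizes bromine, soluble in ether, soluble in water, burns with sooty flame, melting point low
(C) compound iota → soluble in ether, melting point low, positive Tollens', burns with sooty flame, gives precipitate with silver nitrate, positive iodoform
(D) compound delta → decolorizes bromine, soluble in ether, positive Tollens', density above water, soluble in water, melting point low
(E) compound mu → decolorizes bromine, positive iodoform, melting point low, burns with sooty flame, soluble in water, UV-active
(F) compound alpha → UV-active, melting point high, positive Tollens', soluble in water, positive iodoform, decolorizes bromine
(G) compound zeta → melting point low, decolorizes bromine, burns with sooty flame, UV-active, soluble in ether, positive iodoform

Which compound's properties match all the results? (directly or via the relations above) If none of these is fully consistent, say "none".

Per-candidate check:
(A) compound kappa — positive iodoform NO; decolorizes bromine NO; melting point high NO; UV-active NO; burns with sooty flame yes
(B) compound eta — positive iodoform yes; decolorizes bromine yes; melting point high NO; UV-active NO; burns with sooty flame yes
(C) compound iota — positive iodoform yes; decolorizes bromine NO; melting point high NO; UV-active NO; burns with sooty flame yes
(D) compound delta — fails on positive iodoform, melting point high, UV-active, burns with sooty flame (predicts melting point low, not melting point high)
(E) compound mu — positive iodoform yes; decolorizes bromine yes; melting point high NO; UV-active yes; burns with sooty flame yes
(F) compound alpha — positive iodoform yes; decolorizes bromine yes; melting point high yes; UV-active yes; burns with sooty flame NO
(G) compound zeta — positive iodoform yes; decolorizes bromine yes; melting point high NO; UV-active yes; burns with sooty flame yes
No candidate is consistent with all observations.

none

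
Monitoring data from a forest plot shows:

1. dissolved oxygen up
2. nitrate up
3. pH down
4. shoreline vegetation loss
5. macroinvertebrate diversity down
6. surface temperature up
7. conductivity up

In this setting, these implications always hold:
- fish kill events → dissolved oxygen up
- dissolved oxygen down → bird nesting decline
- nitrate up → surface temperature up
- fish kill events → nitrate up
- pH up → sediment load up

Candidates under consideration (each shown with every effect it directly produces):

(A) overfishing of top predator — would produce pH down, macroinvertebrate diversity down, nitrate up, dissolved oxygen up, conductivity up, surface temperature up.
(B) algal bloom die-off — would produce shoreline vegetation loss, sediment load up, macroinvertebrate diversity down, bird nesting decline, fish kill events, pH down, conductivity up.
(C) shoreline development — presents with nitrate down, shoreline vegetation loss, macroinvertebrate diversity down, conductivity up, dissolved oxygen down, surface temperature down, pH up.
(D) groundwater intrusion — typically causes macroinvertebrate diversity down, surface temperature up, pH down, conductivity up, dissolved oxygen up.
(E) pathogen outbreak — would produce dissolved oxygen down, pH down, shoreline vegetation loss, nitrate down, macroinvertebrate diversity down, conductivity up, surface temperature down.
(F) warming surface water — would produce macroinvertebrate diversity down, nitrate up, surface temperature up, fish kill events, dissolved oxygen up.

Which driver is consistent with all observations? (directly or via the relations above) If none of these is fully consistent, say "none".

Per-candidate check:
(A) overfishing of top predator — dissolved oxygen up match; nitrate up match; pH down match; shoreline vegetation loss miss; macroinvertebrate diversity down match; surface temperature up match; conductivity up match
(B) algal bloom die-off — accounts for every observation (dissolved oxygen up by fish kill events → dissolved oxygen up)
(C) shoreline development — fails on dissolved oxygen up, nitrate up, pH down, surface temperature up (predicts dissolved oxygen down, not dissolved oxygen up; predicts nitrate down, not nitrate up; predicts pH up, not pH down; predicts surface temperature down, not surface temperature up)
(D) groundwater intrusion — dissolved oxygen up match; nitrate up miss; pH down match; shoreline vegetation loss miss; macroinvertebrate diversity down match; surface temperature up match; conductivity up match
(E) pathogen outbreak — fails on dissolved oxygen up, nitrate up, surface temperature up (predicts dissolved oxygen down, not dissolved oxygen up; predicts nitrate down, not nitrate up; predicts surface temperature down, not surface temperature up)
(F) warming surface water — dissolved oxygen up match; nitrate up match; pH down miss; shoreline vegetation loss miss; macroinvertebrate diversity down match; surface temperature up match; conductivity up miss
Only (B) is consistent with every observation.

B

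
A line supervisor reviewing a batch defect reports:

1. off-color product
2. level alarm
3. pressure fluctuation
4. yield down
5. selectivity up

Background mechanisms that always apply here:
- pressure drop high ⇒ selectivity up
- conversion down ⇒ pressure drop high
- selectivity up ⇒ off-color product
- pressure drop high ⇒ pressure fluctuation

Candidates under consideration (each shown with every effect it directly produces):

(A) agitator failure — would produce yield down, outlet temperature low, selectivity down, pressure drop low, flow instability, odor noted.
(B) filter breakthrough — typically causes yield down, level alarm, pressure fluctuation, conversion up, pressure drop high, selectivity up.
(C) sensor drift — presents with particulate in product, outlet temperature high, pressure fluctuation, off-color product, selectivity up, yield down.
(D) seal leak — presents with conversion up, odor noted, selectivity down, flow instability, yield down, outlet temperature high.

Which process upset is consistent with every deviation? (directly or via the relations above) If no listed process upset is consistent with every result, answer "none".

Testing each hypothesis:
(A) agitator failure — fails on off-color product, level alarm, pressure fluctuation, selectivity up (predicts selectivity down, not selectivity up)
(B) filter breakthrough — off-color product match (by selectivity up → off-color product); level alarm match; pressure fluctuation match; yield down match; selectivity up match
(C) sensor drift — does not account for level alarm
(D) seal leak — fails on off-color product, level alarm, pressure fluctuation, selectivity up (predicts selectivity down, not selectivity up)
Only (B) is consistent with every observation.

B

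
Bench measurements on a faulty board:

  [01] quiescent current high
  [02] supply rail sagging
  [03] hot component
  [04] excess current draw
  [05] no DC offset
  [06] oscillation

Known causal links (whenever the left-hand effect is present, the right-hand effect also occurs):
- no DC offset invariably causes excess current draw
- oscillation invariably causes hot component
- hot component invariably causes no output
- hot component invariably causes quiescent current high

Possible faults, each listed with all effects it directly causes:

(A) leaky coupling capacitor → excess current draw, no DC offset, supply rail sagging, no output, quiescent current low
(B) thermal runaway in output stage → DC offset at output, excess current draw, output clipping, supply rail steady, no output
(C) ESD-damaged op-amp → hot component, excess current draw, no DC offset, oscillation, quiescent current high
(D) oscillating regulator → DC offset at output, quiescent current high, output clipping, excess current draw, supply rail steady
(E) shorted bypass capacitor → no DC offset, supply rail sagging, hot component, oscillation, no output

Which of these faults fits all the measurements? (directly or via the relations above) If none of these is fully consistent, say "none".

For each candidate, compare predicted effects to what was observed:
(A) leaky coupling capacitor — fails on quiescent current high, hot component, oscillation (predicts quiescent current low, not quiescent current high)
(B) thermal runaway in output stage — fails on quiescent current high, supply rail sagging, hot component, no DC offset, oscillation (predicts supply rail steady, not supply rail sagging; predicts DC offset at output, not no DC offset)
(C) ESD-damaged op-amp — quiescent current high yes; supply rail sagging NO; hot component yes; excess current draw yes; no DC offset yes; oscillation yes
(D) oscillating regulator — fails on supply rail sagging, hot component, no DC offset, oscillation (predicts supply rail steady, not supply rail sagging; predicts DC offset at output, not no DC offset)
(E) shorted bypass capacitor — accounts for every observation (quiescent current high by hot component → quiescent current high)
Only (E) is consistent with every observation.

E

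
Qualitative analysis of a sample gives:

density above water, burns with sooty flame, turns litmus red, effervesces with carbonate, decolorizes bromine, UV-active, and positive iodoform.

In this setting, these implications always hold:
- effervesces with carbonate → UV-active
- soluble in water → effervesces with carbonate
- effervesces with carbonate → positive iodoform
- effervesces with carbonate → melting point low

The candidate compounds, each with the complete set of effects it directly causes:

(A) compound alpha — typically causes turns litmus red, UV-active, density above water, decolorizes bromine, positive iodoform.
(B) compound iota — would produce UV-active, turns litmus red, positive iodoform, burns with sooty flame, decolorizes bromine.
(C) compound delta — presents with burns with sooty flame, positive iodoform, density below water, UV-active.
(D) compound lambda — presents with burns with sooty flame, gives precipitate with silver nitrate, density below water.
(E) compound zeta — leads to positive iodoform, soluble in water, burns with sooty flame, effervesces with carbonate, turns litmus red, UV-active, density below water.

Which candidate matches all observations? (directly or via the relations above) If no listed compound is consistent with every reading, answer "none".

none

Checking each candidate against the observations:
(A) compound alpha — density above water ✓; burns with sooty flame ✗; turns litmus red ✓; effervesces with carbonate ✗; decolorizes bromine ✓; UV-active ✓; positive iodoform ✓
(B) compound iota — does not account for density above water, effervesces with carbonate
(C) compound delta — density above water ✗; burns with sooty flame ✓; turns litmus red ✗; effervesces with carbonate ✗; decolorizes bromine ✗; UV-active ✓; positive iodoform ✓
(D) compound lambda — fails on density above water, turns litmus red, effervesces with carbonate, decolorizes bromine, UV-active, positive iodoform (predicts density below water, not density above water)
(E) compound zeta — density above water ✗; burns with sooty flame ✓; turns litmus red ✓; effervesces with carbonate ✓; decolorizes bromine ✗; UV-active ✓; positive iodoform ✓
None of the listed candidates fits everything.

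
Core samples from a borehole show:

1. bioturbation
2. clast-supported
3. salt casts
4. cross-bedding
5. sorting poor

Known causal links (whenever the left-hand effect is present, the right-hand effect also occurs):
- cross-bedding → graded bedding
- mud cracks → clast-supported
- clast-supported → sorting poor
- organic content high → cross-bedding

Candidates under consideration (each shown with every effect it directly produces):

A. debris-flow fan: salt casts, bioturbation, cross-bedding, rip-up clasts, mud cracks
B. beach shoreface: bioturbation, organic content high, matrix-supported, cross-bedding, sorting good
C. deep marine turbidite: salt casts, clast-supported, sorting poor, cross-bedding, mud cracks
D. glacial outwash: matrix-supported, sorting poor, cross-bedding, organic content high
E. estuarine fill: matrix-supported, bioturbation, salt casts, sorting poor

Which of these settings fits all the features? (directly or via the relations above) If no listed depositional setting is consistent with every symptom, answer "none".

A

Checking each candidate against the observations:
(A) debris-flow fan — accounts for every observation (clast-supported by mud cracks → clast-supported)
(B) beach shoreface — fails on clast-supported, salt casts, sorting poor (predicts matrix-supported, not clast-supported; predicts sorting good, not sorting poor)
(C) deep marine turbidite — does not account for bioturbation
(D) glacial outwash — fails on bioturbation, clast-supported, salt casts (predicts matrix-supported, not clast-supported)
(E) estuarine fill — fails on clast-supported, cross-bedding (predicts matrix-supported, not clast-supported)
Only (A) is consistent with every observation.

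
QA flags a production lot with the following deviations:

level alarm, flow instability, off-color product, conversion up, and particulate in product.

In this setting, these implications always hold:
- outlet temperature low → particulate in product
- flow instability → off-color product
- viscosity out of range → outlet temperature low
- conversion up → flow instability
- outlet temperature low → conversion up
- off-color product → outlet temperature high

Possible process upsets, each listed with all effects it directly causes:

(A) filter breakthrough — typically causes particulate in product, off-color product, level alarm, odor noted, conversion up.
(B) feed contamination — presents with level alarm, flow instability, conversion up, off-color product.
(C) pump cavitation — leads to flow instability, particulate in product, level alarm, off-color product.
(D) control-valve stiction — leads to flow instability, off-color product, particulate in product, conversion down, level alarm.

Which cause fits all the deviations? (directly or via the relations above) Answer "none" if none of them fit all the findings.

A

Testing each hypothesis:
(A) filter breakthrough — level alarm match; flow instability match (via conversion up → flow instability); off-color product match; conversion up match; particulate in product match
(B) feed contamination — does not account for particulate in product
(C) pump cavitation — level alarm match; flow instability match; off-color product match; conversion up miss; particulate in product match
(D) control-valve stiction — fails on conversion up (predicts conversion down, not conversion up)
(A) is the only candidate with no mismatches.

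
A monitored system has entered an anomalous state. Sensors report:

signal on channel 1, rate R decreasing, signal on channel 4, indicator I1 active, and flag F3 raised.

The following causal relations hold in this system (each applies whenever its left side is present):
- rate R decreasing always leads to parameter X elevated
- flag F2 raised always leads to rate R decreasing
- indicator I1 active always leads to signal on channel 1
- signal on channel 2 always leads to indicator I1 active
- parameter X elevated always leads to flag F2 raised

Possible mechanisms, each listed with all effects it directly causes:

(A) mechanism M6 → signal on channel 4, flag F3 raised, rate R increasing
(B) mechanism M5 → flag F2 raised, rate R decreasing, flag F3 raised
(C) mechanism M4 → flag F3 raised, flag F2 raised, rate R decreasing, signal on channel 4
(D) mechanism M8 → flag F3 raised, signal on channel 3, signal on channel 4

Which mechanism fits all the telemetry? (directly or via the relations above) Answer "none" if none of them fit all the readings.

none

Checking each candidate against the observations:
(A) mechanism M6 — fails on signal on channel 1, rate R decreasing, indicator I1 active (predicts rate R increasing, not rate R decreasing)
(B) mechanism M5 — does not account for signal on channel 1, signal on channel 4, indicator I1 active
(C) mechanism M4 — does not account for signal on channel 1, indicator I1 active
(D) mechanism M8 — does not account for signal on channel 1, rate R decreasing, indicator I1 active
None of the listed candidates fits everything.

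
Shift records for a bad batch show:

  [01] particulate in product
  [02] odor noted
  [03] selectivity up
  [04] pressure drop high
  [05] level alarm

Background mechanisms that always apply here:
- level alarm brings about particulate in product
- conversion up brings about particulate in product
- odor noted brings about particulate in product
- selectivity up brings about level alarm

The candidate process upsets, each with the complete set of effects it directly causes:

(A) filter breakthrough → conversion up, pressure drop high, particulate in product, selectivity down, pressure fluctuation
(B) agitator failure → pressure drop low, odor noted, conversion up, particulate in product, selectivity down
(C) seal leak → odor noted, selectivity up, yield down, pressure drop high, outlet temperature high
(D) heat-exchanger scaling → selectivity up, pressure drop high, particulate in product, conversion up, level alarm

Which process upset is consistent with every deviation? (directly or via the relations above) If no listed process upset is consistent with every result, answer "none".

Testing each hypothesis:
(A) filter breakthrough — particulate in product match; odor noted miss; selectivity up miss; pressure drop high match; level alarm miss
(B) agitator failure — fails on selectivity up, pressure drop high, level alarm (predicts selectivity down, not selectivity up; predicts pressure drop low, not pressure drop high)
(C) seal leak — accounts for every observation (particulate in product by odor noted → particulate in product)
(D) heat-exchanger scaling — particulate in product match; odor noted miss; selectivity up match; pressure drop high match; level alarm match
Only (C) is consistent with every observation.

C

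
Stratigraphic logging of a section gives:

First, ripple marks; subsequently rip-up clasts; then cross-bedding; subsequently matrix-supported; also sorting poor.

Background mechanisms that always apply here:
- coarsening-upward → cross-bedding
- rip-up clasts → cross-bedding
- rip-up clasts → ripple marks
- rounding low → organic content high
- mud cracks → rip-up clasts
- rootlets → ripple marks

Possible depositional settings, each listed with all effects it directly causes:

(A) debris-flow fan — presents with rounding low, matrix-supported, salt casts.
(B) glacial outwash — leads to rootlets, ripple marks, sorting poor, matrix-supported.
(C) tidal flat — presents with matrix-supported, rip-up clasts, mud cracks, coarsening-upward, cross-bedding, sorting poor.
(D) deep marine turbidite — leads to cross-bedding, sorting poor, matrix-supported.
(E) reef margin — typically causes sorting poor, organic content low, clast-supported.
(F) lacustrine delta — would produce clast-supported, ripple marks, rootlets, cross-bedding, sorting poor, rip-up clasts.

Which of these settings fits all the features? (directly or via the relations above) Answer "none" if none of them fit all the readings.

C

Checking each candidate against the observations:
(A) debris-flow fan — does not account for ripple marks, rip-up clasts, cross-bedding, sorting poor
(B) glacial outwash — ripple marks match; rip-up clasts miss; cross-bedding miss; matrix-supported match; sorting poor match
(C) tidal flat — ripple marks match (via rip-up clasts → ripple marks); rip-up clasts match; cross-bedding match; matrix-supported match; sorting poor match
(D) deep marine turbidite — ripple marks miss; rip-up clasts miss; cross-bedding match; matrix-supported match; sorting poor match
(E) reef margin — ripple marks miss; rip-up clasts miss; cross-bedding miss; matrix-supported miss; sorting poor match
(F) lacustrine delta — fails on matrix-supported (predicts clast-supported, not matrix-supported)
Only (C) is consistent with every observation.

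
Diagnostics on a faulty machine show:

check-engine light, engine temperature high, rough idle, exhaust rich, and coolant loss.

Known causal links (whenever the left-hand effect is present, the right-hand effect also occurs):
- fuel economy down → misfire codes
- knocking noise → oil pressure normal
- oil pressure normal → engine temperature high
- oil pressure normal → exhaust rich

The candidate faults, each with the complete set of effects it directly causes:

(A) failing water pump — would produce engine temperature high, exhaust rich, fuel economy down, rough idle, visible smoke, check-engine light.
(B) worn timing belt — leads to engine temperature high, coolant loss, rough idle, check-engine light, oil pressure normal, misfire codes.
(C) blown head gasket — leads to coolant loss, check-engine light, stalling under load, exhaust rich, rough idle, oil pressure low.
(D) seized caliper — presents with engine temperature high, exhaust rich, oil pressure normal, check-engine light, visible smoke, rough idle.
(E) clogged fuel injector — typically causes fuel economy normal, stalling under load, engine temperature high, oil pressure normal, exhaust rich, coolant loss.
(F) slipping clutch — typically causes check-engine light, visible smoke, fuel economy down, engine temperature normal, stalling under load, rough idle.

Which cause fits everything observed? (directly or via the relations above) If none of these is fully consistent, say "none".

B

For each candidate, compare predicted effects to what was observed:
(A) failing water pump — check-engine light +; engine temperature high +; rough idle +; exhaust rich +; coolant loss -
(B) worn timing belt — accounts for every observation (exhaust rich by oil pressure normal → exhaust rich)
(C) blown head gasket — check-engine light +; engine temperature high -; rough idle +; exhaust rich +; coolant loss +
(D) seized caliper — check-engine light +; engine temperature high +; rough idle +; exhaust rich +; coolant loss -
(E) clogged fuel injector — does not account for check-engine light, rough idle
(F) slipping clutch — fails on engine temperature high, exhaust rich, coolant loss (predicts engine temperature normal, not engine temperature high)
(B) alone accounts for all the evidence.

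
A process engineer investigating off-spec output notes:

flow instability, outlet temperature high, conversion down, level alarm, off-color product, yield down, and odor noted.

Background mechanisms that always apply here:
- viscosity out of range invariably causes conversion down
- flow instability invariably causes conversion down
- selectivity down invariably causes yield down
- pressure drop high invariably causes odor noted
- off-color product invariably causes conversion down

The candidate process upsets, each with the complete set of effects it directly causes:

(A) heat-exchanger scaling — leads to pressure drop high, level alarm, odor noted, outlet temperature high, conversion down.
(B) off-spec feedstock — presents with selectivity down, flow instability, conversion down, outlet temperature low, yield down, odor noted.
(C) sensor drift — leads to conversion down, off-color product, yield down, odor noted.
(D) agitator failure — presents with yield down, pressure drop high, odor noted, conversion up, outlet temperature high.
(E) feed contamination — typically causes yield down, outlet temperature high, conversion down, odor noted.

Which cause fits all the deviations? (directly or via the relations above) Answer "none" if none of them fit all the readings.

none

Testing each hypothesis:
(A) heat-exchanger scaling — does not account for flow instability, off-color product, yield down
(B) off-spec feedstock — flow instability ✓; outlet temperature high ✗; conversion down ✓; level alarm ✗; off-color product ✗; yield down ✓; odor noted ✓
(C) sensor drift — flow instability ✗; outlet temperature high ✗; conversion down ✓; level alarm ✗; off-color product ✓; yield down ✓; odor noted ✓
(D) agitator failure — fails on flow instability, conversion down, level alarm, off-color product (predicts conversion up, not conversion down)
(E) feed contamination — does not account for flow instability, level alarm, off-color product
No candidate is consistent with all observations.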